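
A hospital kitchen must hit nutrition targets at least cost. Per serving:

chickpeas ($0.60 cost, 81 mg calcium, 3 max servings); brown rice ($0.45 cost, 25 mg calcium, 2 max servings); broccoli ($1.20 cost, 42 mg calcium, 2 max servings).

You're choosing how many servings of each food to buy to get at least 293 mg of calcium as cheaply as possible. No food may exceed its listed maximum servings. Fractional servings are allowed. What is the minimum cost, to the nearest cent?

Cost per mg of calcium: chickpeas $0.0074, brown rice $0.0180, broccoli $0.0286.
Take 3 servings of chickpeas: +243.0 mg calcium for $1.80 (total $1.80, still need 50.0 mg).
Take 2 servings of brown rice: +50.0 mg calcium for $0.90 (total $2.70, still need 0.0 mg).
Greedy by cheapest-per-mg is optimal for a single linear constraint, so the minimum cost is $2.70.

$2.70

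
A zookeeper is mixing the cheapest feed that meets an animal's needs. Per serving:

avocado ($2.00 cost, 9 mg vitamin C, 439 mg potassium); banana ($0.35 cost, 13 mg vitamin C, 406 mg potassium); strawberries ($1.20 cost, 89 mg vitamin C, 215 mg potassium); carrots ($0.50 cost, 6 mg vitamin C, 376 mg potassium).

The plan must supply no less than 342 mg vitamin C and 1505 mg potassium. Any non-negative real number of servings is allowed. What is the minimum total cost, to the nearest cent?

The cheapest plan sits at a corner of the feasible region — with two constraints it uses at most two foods.
avocado only: max(342/9, 1505/439) = 38 servings → $76.00.
banana only: max(342/13, 1505/406) = 26.31 servings → $9.21.
strawberries only: max(342/89, 1505/215) = 7 servings → $8.40.
carrots only: max(342/6, 1505/376) = 57 servings → $28.50.
avocado + banana with both targets exact would need a negative amount; discard.
avocado + strawberries with both tight: 1.627 servings and 3.678 servings → $7.67.
avocado + carrots with both targets exact would need a negative amount; discard.
banana + strawberries with both tight: 1.812 servings and 3.578 servings → $4.93.
banana + carrots: the both-tight solution has a negative serving — not a feasible corner.
strawberries + carrots with both tight: 3.716 servings and 1.878 servings → $5.40.
Cheapest feasible corner: $4.93.

$4.93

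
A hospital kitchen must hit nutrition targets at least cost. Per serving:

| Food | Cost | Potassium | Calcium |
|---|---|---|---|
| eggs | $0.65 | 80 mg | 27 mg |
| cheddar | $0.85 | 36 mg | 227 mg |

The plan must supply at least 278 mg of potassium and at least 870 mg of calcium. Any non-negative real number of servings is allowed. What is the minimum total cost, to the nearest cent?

$4.27

An LP optimum is at a vertex; with two nutrient constraints at most two foods are used. Check each candidate.
eggs only: max(278/80, 870/27) = 32.22 servings → $20.94.
cheddar only: max(278/36, 870/227) = 7.722 servings → $6.56.
eggs + cheddar with both tight: 1.849 servings and 3.613 servings → $4.27.
Cheapest feasible corner: $4.27.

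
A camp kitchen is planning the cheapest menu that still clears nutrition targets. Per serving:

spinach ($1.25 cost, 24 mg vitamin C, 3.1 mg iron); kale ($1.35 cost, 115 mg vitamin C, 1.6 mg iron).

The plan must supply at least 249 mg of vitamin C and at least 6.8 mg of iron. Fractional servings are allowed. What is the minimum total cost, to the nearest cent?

$4.09

This is a tiny linear program; its minimum lies at a vertex of the feasible set. List the vertices and price them.
spinach only: max(249/24, 6.8/3.1) = 10.38 servings → $12.97.
kale only: max(249/115, 6.8/1.6) = 4.25 servings → $5.74.
spinach + kale with both tight: 1.206 servings and 1.914 servings → $4.09.
So the least-cost plan costs $4.09.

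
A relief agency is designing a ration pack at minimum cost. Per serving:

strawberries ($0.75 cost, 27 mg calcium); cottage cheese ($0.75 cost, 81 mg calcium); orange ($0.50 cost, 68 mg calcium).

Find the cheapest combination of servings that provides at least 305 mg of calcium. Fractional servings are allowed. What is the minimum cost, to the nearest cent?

Cost per mg of calcium: orange $0.0074, cottage cheese $0.0093, strawberries $0.0278.
With no serving limits, use only orange: 305 mg / 68 mg = 4.485 servings × $0.50 = $2.24.

$2.24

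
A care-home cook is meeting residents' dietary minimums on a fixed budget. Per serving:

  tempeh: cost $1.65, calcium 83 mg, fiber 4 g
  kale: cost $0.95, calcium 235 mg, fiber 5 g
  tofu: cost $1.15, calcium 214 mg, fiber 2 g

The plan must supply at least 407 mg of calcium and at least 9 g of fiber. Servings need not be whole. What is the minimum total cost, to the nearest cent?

$1.71

A basic optimal solution has at most two foods positive. Try each food alone and each pair with both targets met exactly.
tempeh only: max(407/83, 9/4) = 4.904 servings → $8.09.
kale only: max(407/235, 9/5) = 1.8 servings → $1.71.
tofu only: max(407/214, 9/2) = 4.5 servings → $5.17.
tempeh + kale with both tight: 0.1524 servings and 1.678 servings → $1.85.
tempeh + tofu with both tight: 1.612 servings and 1.277 servings → $4.13.
kale + tofu: the both-tight solution has a negative serving — not a feasible corner.
So the least-cost plan costs $1.71.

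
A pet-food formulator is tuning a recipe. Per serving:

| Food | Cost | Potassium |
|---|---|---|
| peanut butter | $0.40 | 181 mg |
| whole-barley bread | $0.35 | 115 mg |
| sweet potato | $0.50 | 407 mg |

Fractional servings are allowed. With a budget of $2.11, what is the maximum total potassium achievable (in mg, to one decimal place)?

Potassium per dollar: sweet potato 814, peanut butter 452.5, whole-barley bread 328.6.
With no serving limits, spend the whole cost allowance on sweet potato: $2.11 / $0.50 × 407 mg = 1717.5 mg.

1717.5 mg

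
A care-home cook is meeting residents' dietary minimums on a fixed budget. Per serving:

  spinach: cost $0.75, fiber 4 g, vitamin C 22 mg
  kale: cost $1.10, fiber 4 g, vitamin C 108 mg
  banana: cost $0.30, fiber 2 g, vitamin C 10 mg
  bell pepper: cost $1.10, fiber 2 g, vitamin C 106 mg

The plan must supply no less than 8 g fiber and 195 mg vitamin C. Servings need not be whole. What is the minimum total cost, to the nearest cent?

At the optimum either one food covers both requirements or two foods hit both targets exactly; no other combination can be cheaper.
spinach only: max(8/4, 195/22) = 8.864 servings → $6.65.
kale only: max(8/4, 195/108) = 2 servings → $2.20.
banana only: max(8/2, 195/10) = 19.5 servings → $5.85.
bell pepper only: max(8/2, 195/106) = 4 servings → $4.40.
spinach + kale with both tight: 0.2442 servings and 1.756 servings → $2.11.
spinach + banana with both targets exact would need a negative amount; discard.
spinach + bell pepper with both tight: 1.205 servings and 1.589 servings → $2.65.
kale + banana with both tight: 1.761 servings and 0.4773 servings → $2.08.
kale + bell pepper with both targets exact would need a negative amount; discard.
banana + bell pepper with both tight: 2.385 servings and 1.615 servings → $2.49.
So the least-cost plan costs $2.08.

$2.08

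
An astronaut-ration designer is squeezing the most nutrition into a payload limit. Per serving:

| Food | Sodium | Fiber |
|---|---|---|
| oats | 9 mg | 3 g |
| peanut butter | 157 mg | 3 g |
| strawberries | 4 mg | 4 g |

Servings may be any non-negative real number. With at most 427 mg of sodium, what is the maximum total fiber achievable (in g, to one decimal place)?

Fiber per mg sodium: strawberries 1, oats 0.3333, peanut butter 0.01911.
With no serving limits, spend the whole sodium allowance on strawberries: 427 mg / 4 mg × 4 g = 427.0 g.

427.0 g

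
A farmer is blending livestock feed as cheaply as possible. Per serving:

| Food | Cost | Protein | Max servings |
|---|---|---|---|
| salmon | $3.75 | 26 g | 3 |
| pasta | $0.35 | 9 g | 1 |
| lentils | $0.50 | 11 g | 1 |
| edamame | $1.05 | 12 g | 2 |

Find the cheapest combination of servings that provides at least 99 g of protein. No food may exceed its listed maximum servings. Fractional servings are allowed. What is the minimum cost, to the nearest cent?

Cost per g of protein: pasta $0.0389, lentils $0.0455, edamame $0.0875, salmon $0.1442.
Take 1 serving of pasta: +9.0 g protein for $0.35 (total $0.35, still need 90.0 g).
Take 1 serving of lentils: +11.0 g protein for $0.50 (total $0.85, still need 79.0 g).
Take 2 servings of edamame: +24.0 g protein for $2.10 (total $2.95, still need 55.0 g).
Take 2.115 servings of salmon: +55.0 g protein for $7.93 (total $10.88, still need 0.0 g).
Greedy by cheapest-per-g is optimal for a single linear constraint, so the minimum cost is $10.88.

$10.88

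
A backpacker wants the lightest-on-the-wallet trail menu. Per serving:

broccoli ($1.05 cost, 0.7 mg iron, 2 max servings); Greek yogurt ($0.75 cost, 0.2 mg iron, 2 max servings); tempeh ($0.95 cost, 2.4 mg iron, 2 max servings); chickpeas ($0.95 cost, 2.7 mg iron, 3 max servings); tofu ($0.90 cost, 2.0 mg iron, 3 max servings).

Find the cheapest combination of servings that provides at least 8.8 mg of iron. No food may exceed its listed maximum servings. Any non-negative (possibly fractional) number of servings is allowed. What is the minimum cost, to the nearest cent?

$3.13

Cost per mg of iron: chickpeas $0.3519, tempeh $0.3958, tofu $0.4500, broccoli $1.5000, Greek yogurt $3.7500.
Take 3 servings of chickpeas: +8.1 mg iron for $2.85 (total $2.85, still need 0.7 mg).
Take 0.2917 servings of tempeh: +0.7 mg iron for $0.28 (total $3.13, still need 0.0 mg).
Filling from the cheapest source first is optimal under one linear minimum: $3.13.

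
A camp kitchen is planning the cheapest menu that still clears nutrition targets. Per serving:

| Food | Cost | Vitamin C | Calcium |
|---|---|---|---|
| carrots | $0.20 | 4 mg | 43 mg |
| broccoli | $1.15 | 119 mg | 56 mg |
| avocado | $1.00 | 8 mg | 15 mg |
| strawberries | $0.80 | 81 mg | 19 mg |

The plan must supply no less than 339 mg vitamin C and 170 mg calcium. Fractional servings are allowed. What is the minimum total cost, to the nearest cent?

This is a tiny linear program; its minimum lies at a vertex of the feasible set. List the vertices and price them.
carrots only: max(339/4, 170/43) = 84.75 servings → $16.95.
broccoli only: max(339/119, 170/56) = 3.036 servings → $3.49.
avocado only: max(339/8, 170/15) = 42.38 servings → $42.38.
strawberries only: max(339/81, 170/19) = 8.947 servings → $7.16.
carrots + broccoli with both tight: 0.2546 servings and 2.84 servings → $3.32.
carrots + avocado: the both-tight solution has a negative serving — not a feasible corner.
carrots + strawberries with both tight: 2.151 servings and 4.079 servings → $3.69.
broccoli + avocado with both tight: 2.786 servings and 0.9319 servings → $4.14.
broccoli + strawberries: intersection lies outside the first quadrant.
avocado + strawberries with both tight: 6.895 servings and 3.504 servings → $9.70.
Cheapest feasible corner: $3.32.

$3.32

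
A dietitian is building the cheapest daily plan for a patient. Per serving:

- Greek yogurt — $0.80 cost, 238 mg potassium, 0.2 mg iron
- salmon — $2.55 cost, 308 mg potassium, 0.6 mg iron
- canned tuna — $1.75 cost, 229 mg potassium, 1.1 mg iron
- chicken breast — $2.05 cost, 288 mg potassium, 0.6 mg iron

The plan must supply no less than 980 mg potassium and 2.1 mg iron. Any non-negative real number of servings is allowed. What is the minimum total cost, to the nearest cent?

An LP optimum is at a vertex; with two nutrient constraints at most two foods are used. Check each candidate.
Greek yogurt only: max(980/238, 2.1/0.2) = 10.5 servings → $8.40.
salmon only: max(980/308, 2.1/0.6) = 3.5 servings → $8.93.
canned tuna only: max(980/229, 2.1/1.1) = 4.279 servings → $7.49.
chicken breast only: max(980/288, 2.1/0.6) = 3.5 servings → $7.17.
Greek yogurt + salmon with both targets exact would need a negative amount; discard.
Greek yogurt + canned tuna with both tight: 2.764 servings and 1.406 servings → $4.67.
Greek yogurt + chicken breast: the both-tight solution has a negative serving — not a feasible corner.
salmon + canned tuna with both tight: 2.965 servings and 0.292 servings → $8.07.
salmon + chicken breast: intersection lies outside the first quadrant.
canned tuna + chicken breast with both tight: 0.09365 servings and 3.328 servings → $6.99.
So the least-cost plan costs $4.67.

$4.67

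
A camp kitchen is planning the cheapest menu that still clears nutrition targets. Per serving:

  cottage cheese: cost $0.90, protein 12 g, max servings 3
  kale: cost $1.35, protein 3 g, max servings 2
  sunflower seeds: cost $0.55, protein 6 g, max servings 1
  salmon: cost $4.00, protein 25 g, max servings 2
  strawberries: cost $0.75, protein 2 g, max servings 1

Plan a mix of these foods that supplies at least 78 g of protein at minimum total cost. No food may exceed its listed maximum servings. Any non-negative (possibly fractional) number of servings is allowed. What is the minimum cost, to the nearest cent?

$9.01

Cost per g of protein: cottage cheese $0.0750, sunflower seeds $0.0917, salmon $0.1600, strawberries $0.3750, kale $0.4500.
Take 3 servings of cottage cheese: +36.0 g protein for $2.70 (total $2.70, still need 42.0 g).
Take 1 serving of sunflower seeds: +6.0 g protein for $0.55 (total $3.25, still need 36.0 g).
Take 1.44 servings of salmon: +36.0 g protein for $5.76 (total $9.01, still need 0.0 g).
Filling from the cheapest source first is optimal under one linear minimum: $9.01.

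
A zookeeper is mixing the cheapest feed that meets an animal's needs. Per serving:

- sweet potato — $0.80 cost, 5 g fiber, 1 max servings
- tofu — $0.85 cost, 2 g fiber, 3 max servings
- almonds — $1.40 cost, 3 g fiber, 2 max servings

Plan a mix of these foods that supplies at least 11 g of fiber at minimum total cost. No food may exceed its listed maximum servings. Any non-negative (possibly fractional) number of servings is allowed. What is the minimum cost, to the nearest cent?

Cost per g of fiber: sweet potato $0.1600, tofu $0.4250, almonds $0.4667.
Take 1 serving of sweet potato: +5.0 g fiber for $0.80 (total $0.80, still need 6.0 g).
Take 3 servings of tofu: +6.0 g fiber for $2.55 (total $3.35, still need 0.0 g).
Greedy by cheapest-per-g is optimal for a single linear constraint, so the minimum cost is $3.35.

$3.35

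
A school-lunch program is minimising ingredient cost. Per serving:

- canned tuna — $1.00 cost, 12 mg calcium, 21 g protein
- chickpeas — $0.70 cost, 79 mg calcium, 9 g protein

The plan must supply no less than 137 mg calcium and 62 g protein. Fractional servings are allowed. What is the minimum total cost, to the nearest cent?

$3.33

canned tuna only: max(137/12, 62/21) = 11.42 servings → $11.42.
chickpeas only: max(137/79, 62/9) = 6.889 servings → $4.82.
canned tuna + chickpeas with both tight: 2.363 servings and 1.375 servings → $3.33.
So the least-cost plan costs $3.33.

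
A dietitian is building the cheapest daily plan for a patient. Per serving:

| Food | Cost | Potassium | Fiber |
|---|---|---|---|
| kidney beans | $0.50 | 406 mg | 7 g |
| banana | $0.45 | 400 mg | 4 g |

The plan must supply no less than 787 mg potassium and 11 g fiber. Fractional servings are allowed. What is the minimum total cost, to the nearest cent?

$0.93

Two binding constraints pin down two serving amounts, so the optimal mix uses at most two foods. The candidates are each food alone (scaled to the tighter of potassium/fiber) and each pair with both constraints tight.
kidney beans only: max(787/406, 11/7) = 1.938 servings → $0.97.
banana only: max(787/400, 11/4) = 2.75 servings → $1.24.
kidney beans + banana with both tight: 1.065 servings and 0.8869 servings → $0.93.
Cheapest feasible corner: $0.93.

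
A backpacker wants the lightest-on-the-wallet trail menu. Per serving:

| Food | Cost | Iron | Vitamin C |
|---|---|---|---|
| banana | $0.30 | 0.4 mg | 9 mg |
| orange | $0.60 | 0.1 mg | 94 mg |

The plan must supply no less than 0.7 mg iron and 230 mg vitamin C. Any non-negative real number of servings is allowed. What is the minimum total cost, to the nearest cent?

Minimising a linear cost over {iron ≥ 0.7, vitamin C ≥ 230, servings ≥ 0} — the optimum is at a vertex, using one or two foods.
banana only: max(0.7/0.4, 230/9) = 25.56 servings → $7.67.
orange only: max(0.7/0.1, 230/94) = 7 servings → $4.20.
banana + orange with both tight: 1.166 servings and 2.335 servings → $1.75.
Cheapest feasible corner: $1.75.

$1.75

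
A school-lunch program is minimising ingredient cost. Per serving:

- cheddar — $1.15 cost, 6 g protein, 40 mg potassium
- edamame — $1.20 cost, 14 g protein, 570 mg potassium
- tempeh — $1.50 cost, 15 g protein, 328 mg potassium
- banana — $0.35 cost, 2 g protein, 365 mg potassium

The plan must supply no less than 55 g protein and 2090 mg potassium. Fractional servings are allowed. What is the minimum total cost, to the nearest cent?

$4.71

Check every corner: each single food scaled to meet both minima, and each pair solved so both constraints bind.
cheddar only: max(55/6, 2090/40) = 52.25 servings → $60.09.
edamame only: max(55/14, 2090/570) = 3.929 servings → $4.71.
tempeh only: max(55/15, 2090/328) = 6.372 servings → $9.56.
banana only: max(55/2, 2090/365) = 27.5 servings → $9.62.
cheddar + edamame with both tight: 0.7308 servings and 3.615 servings → $5.18.
cheddar + tempeh with both targets exact would need a negative amount; discard.
cheddar + banana with both tight: 7.533 servings and 4.9 servings → $10.38.
edamame + tempeh with both tight: 3.363 servings and 0.528 servings → $4.83.
edamame + banana with both targets exact would need a negative amount; discard.
tempeh + banana with both tight: 3.298 servings and 2.762 servings → $5.91.
So the least-cost plan costs $4.71.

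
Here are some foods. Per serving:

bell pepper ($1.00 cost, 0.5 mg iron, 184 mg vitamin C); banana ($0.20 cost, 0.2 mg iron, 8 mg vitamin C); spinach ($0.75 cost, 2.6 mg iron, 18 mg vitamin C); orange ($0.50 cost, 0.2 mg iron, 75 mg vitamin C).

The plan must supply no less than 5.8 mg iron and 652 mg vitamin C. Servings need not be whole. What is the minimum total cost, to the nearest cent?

The cheapest plan sits at a corner of the feasible region — with two constraints it uses at most two foods.
bell pepper only: max(5.8/0.5, 652/184) = 11.6 servings → $11.60.
banana only: max(5.8/0.2, 652/8) = 81.5 servings → $16.30.
spinach only: max(5.8/2.6, 652/18) = 36.22 servings → $27.17.
orange only: max(5.8/0.2, 652/75) = 29 servings → $14.50.
bell pepper + banana with both tight: 2.561 servings and 22.6 servings → $7.08.
bell pepper + spinach with both tight: 3.389 servings and 1.579 servings → $4.57.
bell pepper + orange: intersection lies outside the first quadrant.
banana + spinach with both targets exact would need a negative amount; discard.
banana + orange with both tight: 22.73 servings and 6.269 servings → $7.68.
spinach + orange with both tight: 1.591 servings and 8.311 servings → $5.35.
The minimum over all feasible corners is $4.57.

$4.57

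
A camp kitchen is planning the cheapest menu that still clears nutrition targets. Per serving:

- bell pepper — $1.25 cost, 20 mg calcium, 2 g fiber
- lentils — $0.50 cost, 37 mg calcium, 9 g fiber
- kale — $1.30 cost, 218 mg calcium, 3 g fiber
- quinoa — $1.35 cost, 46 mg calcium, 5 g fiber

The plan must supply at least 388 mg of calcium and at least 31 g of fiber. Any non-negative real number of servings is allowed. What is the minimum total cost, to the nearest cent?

$3.16

Compare the cost at each extreme point of the feasible region.
bell pepper only: max(388/20, 31/2) = 19.4 servings → $24.25.
lentils only: max(388/37, 31/9) = 10.49 servings → $5.24.
kale only: max(388/218, 31/3) = 10.33 servings → $13.43.
quinoa only: max(388/46, 31/5) = 8.435 servings → $11.39.
bell pepper + lentils: the both-tight solution has a negative serving — not a feasible corner.
bell pepper + kale with both tight: 14.88 servings and 0.4149 servings → $19.14.
bell pepper + quinoa: intersection lies outside the first quadrant.
lentils + kale with both tight: 3.022 servings and 1.267 servings → $3.16.
lentils + quinoa: intersection lies outside the first quadrant.
kale + quinoa with both tight: 0.5399 servings and 5.876 servings → $8.63.
So the least-cost plan costs $3.16.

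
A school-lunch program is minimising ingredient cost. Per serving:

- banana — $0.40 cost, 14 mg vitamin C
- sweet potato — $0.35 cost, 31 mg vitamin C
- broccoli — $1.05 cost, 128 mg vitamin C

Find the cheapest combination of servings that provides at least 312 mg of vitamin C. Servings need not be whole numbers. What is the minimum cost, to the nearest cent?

Cost per mg of vitamin C: broccoli $0.0082, sweet potato $0.0113, banana $0.0286.
With no serving limits, use only broccoli: 312 mg / 128 mg = 2.438 servings × $1.05 = $2.56.

$2.56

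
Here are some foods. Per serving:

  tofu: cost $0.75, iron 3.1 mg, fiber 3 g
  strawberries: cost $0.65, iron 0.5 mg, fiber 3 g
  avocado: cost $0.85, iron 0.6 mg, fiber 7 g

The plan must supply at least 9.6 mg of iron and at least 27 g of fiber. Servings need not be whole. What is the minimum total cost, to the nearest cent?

Compare the cost at each extreme point of the feasible region.
tofu only: max(9.6/3.1, 27/3) = 9 servings → $6.75.
strawberries only: max(9.6/0.5, 27/3) = 19.2 servings → $12.48.
avocado only: max(9.6/0.6, 27/7) = 16 servings → $13.60.
tofu + strawberries with both tight: 1.962 servings and 7.038 servings → $6.05.
tofu + avocado with both tight: 2.563 servings and 2.759 servings → $4.27.
strawberries + avocado: the both-tight solution has a negative serving — not a feasible corner.
So the least-cost plan costs $4.27.

$4.27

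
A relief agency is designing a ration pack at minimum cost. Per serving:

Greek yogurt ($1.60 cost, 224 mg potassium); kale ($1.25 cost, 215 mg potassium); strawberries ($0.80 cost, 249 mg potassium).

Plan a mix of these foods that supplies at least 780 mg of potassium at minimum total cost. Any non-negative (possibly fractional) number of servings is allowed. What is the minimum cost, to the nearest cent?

$2.51

Cost per mg of potassium: strawberries $0.0032, kale $0.0058, Greek yogurt $0.0071.
With no serving limits, use only strawberries: 780 mg / 249 mg = 3.133 servings × $0.80 = $2.51.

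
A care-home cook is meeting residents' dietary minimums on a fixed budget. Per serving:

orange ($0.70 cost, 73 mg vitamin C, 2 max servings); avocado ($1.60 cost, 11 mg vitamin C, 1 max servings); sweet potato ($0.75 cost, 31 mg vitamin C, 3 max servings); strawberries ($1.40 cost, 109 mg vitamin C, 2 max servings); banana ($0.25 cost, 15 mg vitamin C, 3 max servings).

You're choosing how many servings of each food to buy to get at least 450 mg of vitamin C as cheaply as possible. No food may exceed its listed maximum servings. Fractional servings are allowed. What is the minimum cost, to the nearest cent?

Cost per mg of vitamin C: orange $0.0096, strawberries $0.0128, banana $0.0167, sweet potato $0.0242, avocado $0.1455.
Take 2 servings of orange: +146.0 mg vitamin C for $1.40 (total $1.40, still need 304.0 mg).
Take 2 servings of strawberries: +218.0 mg vitamin C for $2.80 (total $4.20, still need 86.0 mg).
Take 3 servings of banana: +45.0 mg vitamin C for $0.75 (total $4.95, still need 41.0 mg).
Take 1.323 servings of sweet potato: +41.0 mg vitamin C for $0.99 (total $5.94, still need 0.0 mg).
Filling from the cheapest source first is optimal under one linear minimum: $5.94.

$5.94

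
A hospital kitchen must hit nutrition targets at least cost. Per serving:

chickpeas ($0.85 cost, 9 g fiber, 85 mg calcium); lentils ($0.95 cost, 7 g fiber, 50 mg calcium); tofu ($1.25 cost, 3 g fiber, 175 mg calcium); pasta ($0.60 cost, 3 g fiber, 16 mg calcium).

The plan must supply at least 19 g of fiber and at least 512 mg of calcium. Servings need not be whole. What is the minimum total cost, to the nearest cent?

$3.99

chickpeas only: max(19/9, 512/85) = 6.024 servings → $5.12.
lentils only: max(19/7, 512/50) = 10.24 servings → $9.73.
tofu only: max(19/3, 512/175) = 6.333 servings → $7.92.
pasta only: max(19/3, 512/16) = 32 servings → $19.20.
chickpeas + lentils: the both-tight solution has a negative serving — not a feasible corner.
chickpeas + tofu with both tight: 1.355 servings and 2.267 servings → $3.99.
chickpeas + pasta: intersection lies outside the first quadrant.
lentils + tofu with both tight: 1.664 servings and 2.45 servings → $4.64.
lentils + pasta: the both-tight solution has a negative serving — not a feasible corner.
tofu + pasta with both tight: 2.583 servings and 3.751 servings → $5.48.
Cheapest feasible corner: $3.99.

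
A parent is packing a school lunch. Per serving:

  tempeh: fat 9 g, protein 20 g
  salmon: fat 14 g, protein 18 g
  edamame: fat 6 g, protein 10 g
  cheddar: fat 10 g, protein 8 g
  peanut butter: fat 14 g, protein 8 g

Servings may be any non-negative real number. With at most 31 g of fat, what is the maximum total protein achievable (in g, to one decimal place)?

68.9 g

Protein per g fat: tempeh 2.222, edamame 1.667, salmon 1.286, cheddar 0.8, peanut butter 0.5714.
With no serving limits, spend the whole fat allowance on tempeh: 31 g / 9 g × 20 g = 68.9 g.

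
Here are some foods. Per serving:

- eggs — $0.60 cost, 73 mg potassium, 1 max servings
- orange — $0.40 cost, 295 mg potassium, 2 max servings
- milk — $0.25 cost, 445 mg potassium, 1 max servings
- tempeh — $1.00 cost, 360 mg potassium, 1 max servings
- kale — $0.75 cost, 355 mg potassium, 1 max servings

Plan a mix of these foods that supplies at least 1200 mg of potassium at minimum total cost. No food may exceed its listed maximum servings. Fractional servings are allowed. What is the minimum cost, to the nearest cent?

$1.40

Cost per mg of potassium: milk $0.0006, orange $0.0014, kale $0.0021, tempeh $0.0028, eggs $0.0082.
Take 1 serving of milk: +445.0 mg potassium for $0.25 (total $0.25, still need 755.0 mg).
Take 2 servings of orange: +590.0 mg potassium for $0.80 (total $1.05, still need 165.0 mg).
Take 0.4648 servings of kale: +165.0 mg potassium for $0.35 (total $1.40, still need 0.0 mg).
Filling from the cheapest source first is optimal under one linear minimum: $1.40.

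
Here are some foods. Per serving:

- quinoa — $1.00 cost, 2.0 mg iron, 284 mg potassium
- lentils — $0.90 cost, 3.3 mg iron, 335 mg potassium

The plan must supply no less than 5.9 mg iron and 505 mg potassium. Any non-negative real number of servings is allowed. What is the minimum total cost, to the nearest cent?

The cheapest plan sits at a corner of the feasible region — with two constraints it uses at most two foods.
quinoa only: max(5.9/2.0, 505/284) = 2.95 servings → $2.95.
lentils only: max(5.9/3.3, 505/335) = 1.788 servings → $1.61.
quinoa + lentils with both targets exact would need a negative amount; discard.
So the least-cost plan costs $1.61.

$1.61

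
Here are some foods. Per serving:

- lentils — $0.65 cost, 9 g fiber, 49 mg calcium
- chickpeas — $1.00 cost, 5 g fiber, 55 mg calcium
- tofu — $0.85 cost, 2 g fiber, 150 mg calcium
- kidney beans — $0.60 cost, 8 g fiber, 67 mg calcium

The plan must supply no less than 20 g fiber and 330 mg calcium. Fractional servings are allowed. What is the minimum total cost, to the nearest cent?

$2.35

This is a tiny linear program; its minimum lies at a vertex of the feasible set. List the vertices and price them.
lentils only: max(20/9, 330/49) = 6.735 servings → $4.38.
chickpeas only: max(20/5, 330/55) = 6 servings → $6.00.
tofu only: max(20/2, 330/150) = 10 servings → $8.50.
kidney beans only: max(20/8, 330/67) = 4.925 servings → $2.96.
lentils + chickpeas with both targets exact would need a negative amount; discard.
lentils + tofu with both tight: 1.869 servings and 1.589 servings → $2.57.
lentils + kidney beans: the both-tight solution has a negative serving — not a feasible corner.
chickpeas + tofu with both tight: 3.656 servings and 0.8594 servings → $4.39.
chickpeas + kidney beans: intersection lies outside the first quadrant.
tofu + kidney beans with both tight: 1.22 servings and 2.195 servings → $2.35.
Cheapest feasible corner: $2.35.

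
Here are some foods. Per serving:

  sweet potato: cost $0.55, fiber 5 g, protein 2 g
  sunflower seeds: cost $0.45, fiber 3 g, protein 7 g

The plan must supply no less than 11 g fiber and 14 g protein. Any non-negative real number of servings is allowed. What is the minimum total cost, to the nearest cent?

sweet potato only: max(11/5, 14/2) = 7 servings → $3.85.
sunflower seeds only: max(11/3, 14/7) = 3.667 servings → $1.65.
sweet potato + sunflower seeds with both tight: 1.207 servings and 1.655 servings → $1.41.
So the least-cost plan costs $1.41.

$1.41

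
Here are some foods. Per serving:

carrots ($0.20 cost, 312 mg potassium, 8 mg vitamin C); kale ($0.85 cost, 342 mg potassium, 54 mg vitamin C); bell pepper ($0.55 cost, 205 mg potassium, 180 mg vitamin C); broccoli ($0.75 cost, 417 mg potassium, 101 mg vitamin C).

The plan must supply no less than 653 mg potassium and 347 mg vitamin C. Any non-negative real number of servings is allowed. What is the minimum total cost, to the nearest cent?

$1.21

For a min-cost LP with two ≥-constraints, a basic feasible solution has at most two positive variables.
carrots only: max(653/312, 347/8) = 43.38 servings → $8.68.
kale only: max(653/342, 347/54) = 6.426 servings → $5.46.
bell pepper only: max(653/205, 347/180) = 3.185 servings → $1.75.
broccoli only: max(653/417, 347/101) = 3.436 servings → $2.58.
carrots + kale with both targets exact would need a negative amount; discard.
carrots + bell pepper with both tight: 0.8512 servings and 1.89 servings → $1.21.
carrots + broccoli: the both-tight solution has a negative serving — not a feasible corner.
kale + bell pepper with both tight: 0.9191 servings and 1.652 servings → $1.69.
kale + broccoli with both targets exact would need a negative amount; discard.
bell pepper + broccoli with both tight: 1.449 servings and 0.8537 servings → $1.44.
So the least-cost plan costs $1.21.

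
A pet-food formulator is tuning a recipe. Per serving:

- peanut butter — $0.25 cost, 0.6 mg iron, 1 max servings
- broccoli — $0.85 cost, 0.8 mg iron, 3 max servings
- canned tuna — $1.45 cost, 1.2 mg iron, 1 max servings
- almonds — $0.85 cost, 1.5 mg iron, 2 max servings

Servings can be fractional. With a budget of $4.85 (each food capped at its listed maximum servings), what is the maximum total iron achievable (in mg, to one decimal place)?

Iron per dollar: peanut butter 2.4, almonds 1.765, broccoli 0.9412, canned tuna 0.8276.
Take 1 serving of peanut butter: spends $0.25, +0.6 mg iron (running total 0.6 mg).
Take 2 servings of almonds: spends $1.70, +3.0 mg iron (running total 3.6 mg).
Take 3 servings of broccoli: spends $2.55, +2.4 mg iron (running total 6.0 mg).
Take 0.2414 servings of canned tuna: spends $0.35, +0.3 mg iron (running total 6.3 mg).
Filling greedily by iron-per-dollar is optimal for one linear limit, giving 6.3 mg.

6.3 mg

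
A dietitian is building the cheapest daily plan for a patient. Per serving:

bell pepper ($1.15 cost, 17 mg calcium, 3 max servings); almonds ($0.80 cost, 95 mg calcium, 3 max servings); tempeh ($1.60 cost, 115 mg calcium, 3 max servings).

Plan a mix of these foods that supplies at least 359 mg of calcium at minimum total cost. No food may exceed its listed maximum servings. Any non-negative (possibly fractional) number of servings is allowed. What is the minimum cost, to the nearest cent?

$3.43

Cost per mg of calcium: almonds $0.0084, tempeh $0.0139, bell pepper $0.0676.
Take 3 servings of almonds: +285.0 mg calcium for $2.40 (total $2.40, still need 74.0 mg).
Take 0.6435 servings of tempeh: +74.0 mg calcium for $1.03 (total $3.43, still need 0.0 mg).
Filling from the cheapest source first is optimal under one linear minimum: $3.43.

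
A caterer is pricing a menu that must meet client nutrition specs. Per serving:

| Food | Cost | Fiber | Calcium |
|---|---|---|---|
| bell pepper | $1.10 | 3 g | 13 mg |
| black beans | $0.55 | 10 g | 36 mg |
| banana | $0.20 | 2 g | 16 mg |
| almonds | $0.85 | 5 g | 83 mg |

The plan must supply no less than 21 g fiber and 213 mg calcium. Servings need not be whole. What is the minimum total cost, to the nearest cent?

$2.37

An LP optimum is at a vertex; with two nutrient constraints at most two foods are used. Check each candidate.
bell pepper only: max(21/3, 213/13) = 16.38 servings → $18.02.
black beans only: max(21/10, 213/36) = 5.917 servings → $3.25.
banana only: max(21/2, 213/16) = 13.31 servings → $2.66.
almonds only: max(21/5, 213/83) = 4.2 servings → $3.57.
bell pepper + black beans with both targets exact would need a negative amount; discard.
bell pepper + banana with both targets exact would need a negative amount; discard.
bell pepper + almonds with both tight: 3.685 servings and 1.989 servings → $5.74.
black beans + banana with both targets exact would need a negative amount; discard.
black beans + almonds with both tight: 1.043 servings and 2.114 servings → $2.37.
banana + almonds with both tight: 7.884 servings and 1.047 servings → $2.47.
The minimum over all feasible corners is $2.37.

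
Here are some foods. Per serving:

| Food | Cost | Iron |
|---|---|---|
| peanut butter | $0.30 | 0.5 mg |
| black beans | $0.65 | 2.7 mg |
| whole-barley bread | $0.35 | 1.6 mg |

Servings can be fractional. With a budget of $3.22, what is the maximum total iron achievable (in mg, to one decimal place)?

14.7 mg

Iron per dollar: whole-barley bread 4.571, black beans 4.154, peanut butter 1.667.
With no serving limits, spend the whole cost allowance on whole-barley bread: $3.22 / $0.35 × 1.6 mg = 14.7 mg.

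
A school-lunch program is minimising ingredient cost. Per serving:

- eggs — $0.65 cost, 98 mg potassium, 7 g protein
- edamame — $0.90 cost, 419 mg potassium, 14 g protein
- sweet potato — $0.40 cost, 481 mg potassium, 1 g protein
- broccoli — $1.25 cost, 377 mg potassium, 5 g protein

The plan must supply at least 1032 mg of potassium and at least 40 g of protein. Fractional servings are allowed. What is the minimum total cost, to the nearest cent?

$2.57

An LP optimum is at a vertex; with two nutrient constraints at most two foods are used. Check each candidate.
eggs only: max(1032/98, 40/7) = 10.53 servings → $6.84.
edamame only: max(1032/419, 40/14) = 2.857 servings → $2.57.
sweet potato only: max(1032/481, 40/1) = 40 servings → $16.00.
broccoli only: max(1032/377, 40/5) = 8 servings → $10.00.
eggs + edamame with both tight: 1.481 servings and 2.117 servings → $2.87.
eggs + sweet potato with both tight: 5.57 servings and 1.011 servings → $4.02.
eggs + broccoli with both tight: 4.616 servings and 1.537 servings → $4.92.
edamame + sweet potato: intersection lies outside the first quadrant.
edamame + broccoli: intersection lies outside the first quadrant.
sweet potato + broccoli: the both-tight solution has a negative serving — not a feasible corner.
Cheapest feasible corner: $2.57.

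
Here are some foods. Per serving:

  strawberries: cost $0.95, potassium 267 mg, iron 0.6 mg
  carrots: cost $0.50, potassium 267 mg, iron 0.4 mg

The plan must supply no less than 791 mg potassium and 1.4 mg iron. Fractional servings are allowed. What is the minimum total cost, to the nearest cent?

With two linear requirements the optimum uses one or two foods; enumerate the corners.
strawberries only: max(791/267, 1.4/0.6) = 2.963 servings → $2.81.
carrots only: max(791/267, 1.4/0.4) = 3.5 servings → $1.75.
strawberries + carrots with both tight: 1.075 servings and 1.888 servings → $1.96.
Cheapest feasible corner: $1.75.

$1.75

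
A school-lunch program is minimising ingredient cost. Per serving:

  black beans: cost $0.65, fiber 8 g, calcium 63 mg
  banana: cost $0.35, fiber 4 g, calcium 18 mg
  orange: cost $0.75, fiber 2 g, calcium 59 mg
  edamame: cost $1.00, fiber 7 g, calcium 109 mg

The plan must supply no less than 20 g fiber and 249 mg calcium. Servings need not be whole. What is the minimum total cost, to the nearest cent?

Two binding constraints pin down two serving amounts, so the optimal mix uses at most two foods. The candidates are each food alone (scaled to the tighter of fiber/calcium) and each pair with both constraints tight.
black beans only: max(20/8, 249/63) = 3.952 servings → $2.57.
banana only: max(20/4, 249/18) = 13.83 servings → $4.84.
orange only: max(20/2, 249/59) = 10 servings → $7.50.
edamame only: max(20/7, 249/109) = 2.857 servings → $2.86.
black beans + banana with both targets exact would need a negative amount; discard.
black beans + orange with both tight: 1.971 servings and 2.116 servings → $2.87.
black beans + edamame with both tight: 1.014 servings and 1.698 servings → $2.36.
banana + orange with both tight: 3.41 servings and 3.18 servings → $3.58.
banana + edamame with both tight: 1.41 servings and 2.052 servings → $2.54.
orange + edamame with both targets exact would need a negative amount; discard.
Cheapest feasible corner: $2.36.

$2.36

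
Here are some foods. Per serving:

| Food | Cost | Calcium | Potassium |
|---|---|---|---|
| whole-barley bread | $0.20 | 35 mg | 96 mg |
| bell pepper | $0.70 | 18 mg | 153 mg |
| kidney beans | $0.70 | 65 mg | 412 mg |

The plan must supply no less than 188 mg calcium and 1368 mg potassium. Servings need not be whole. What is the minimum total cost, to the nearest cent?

whole-barley bread only: max(188/35, 1368/96) = 14.25 servings → $2.85.
bell pepper only: max(188/18, 1368/153) = 10.44 servings → $7.31.
kidney beans only: max(188/65, 1368/412) = 3.32 servings → $2.32.
whole-barley bread + bell pepper with both tight: 1.141 servings and 8.225 servings → $5.99.
whole-barley bread + kidney beans: the both-tight solution has a negative serving — not a feasible corner.
bell pepper + kidney beans with both tight: 4.533 servings and 1.637 servings → $4.32.
Cheapest feasible corner: $2.32.

$2.32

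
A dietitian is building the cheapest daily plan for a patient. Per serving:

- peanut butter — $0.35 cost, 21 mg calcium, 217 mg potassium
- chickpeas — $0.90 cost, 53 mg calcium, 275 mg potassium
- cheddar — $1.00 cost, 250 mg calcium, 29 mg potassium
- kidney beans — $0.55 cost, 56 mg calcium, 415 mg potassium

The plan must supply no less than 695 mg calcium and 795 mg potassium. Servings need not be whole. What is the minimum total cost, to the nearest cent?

Compare the cost at each extreme point of the feasible region.
peanut butter only: max(695/21, 795/217) = 33.1 servings → $11.58.
chickpeas only: max(695/53, 795/275) = 13.11 servings → $11.80.
cheddar only: max(695/250, 795/29) = 27.41 servings → $27.41.
kidney beans only: max(695/56, 795/415) = 12.41 servings → $6.83.
peanut butter + chickpeas with both targets exact would need a negative amount; discard.
peanut butter + cheddar with both tight: 3.329 servings and 2.5 servings → $3.67.
peanut butter + kidney beans with both targets exact would need a negative amount; discard.
chickpeas + cheddar with both tight: 2.657 servings and 2.217 servings → $4.61.
chickpeas + kidney beans: the both-tight solution has a negative serving — not a feasible corner.
cheddar + kidney beans with both tight: 2.388 servings and 1.749 servings → $3.35.
Cheapest feasible corner: $3.35.

$3.35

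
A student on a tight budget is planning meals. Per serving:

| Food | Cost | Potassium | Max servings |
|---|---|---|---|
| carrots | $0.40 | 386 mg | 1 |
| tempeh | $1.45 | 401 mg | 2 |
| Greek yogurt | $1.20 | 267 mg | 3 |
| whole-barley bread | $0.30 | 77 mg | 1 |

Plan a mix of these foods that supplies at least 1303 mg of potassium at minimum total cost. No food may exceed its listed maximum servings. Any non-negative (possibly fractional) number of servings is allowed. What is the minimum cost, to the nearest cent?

$3.77

Cost per mg of potassium: carrots $0.0010, tempeh $0.0036, whole-barley bread $0.0039, Greek yogurt $0.0045.
Take 1 serving of carrots: +386.0 mg potassium for $0.40 (total $0.40, still need 917.0 mg).
Take 2 servings of tempeh: +802.0 mg potassium for $2.90 (total $3.30, still need 115.0 mg).
Take 1 serving of whole-barley bread: +77.0 mg potassium for $0.30 (total $3.60, still need 38.0 mg).
Take 0.1423 servings of Greek yogurt: +38.0 mg potassium for $0.17 (total $3.77, still need 0.0 mg).
Filling from the cheapest source first is optimal under one linear minimum: $3.77.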